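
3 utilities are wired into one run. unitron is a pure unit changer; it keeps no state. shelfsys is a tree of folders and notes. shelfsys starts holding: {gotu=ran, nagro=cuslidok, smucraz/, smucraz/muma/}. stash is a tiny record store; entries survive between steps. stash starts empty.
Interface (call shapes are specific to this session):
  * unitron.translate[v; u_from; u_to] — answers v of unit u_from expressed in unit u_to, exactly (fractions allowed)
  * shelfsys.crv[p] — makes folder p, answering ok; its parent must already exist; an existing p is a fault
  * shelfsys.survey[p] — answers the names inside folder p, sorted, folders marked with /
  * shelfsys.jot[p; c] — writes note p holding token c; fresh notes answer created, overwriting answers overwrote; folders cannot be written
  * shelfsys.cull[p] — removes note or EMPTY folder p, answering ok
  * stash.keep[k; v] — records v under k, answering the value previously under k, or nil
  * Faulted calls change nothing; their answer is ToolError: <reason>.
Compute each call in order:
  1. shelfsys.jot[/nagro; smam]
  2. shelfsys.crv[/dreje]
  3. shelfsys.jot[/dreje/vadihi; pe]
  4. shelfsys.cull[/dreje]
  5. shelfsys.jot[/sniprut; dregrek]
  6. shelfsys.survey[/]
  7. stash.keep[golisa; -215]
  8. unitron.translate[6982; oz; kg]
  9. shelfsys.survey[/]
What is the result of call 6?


Answer: [dreje/, gotu, nagro, smucraz/, sniprut]

Derivation:
==> jot(p=/nagro, c=smam)
<== overwrote
==> crv(p=/dreje)
<== ok
==> jot(p=/dreje/vadihi, c=pe)
<== created
==> cull(p=/dreje)
<== ToolError: not empty
==> jot(p=/sniprut, c=dregrek)
<== created
==> survey(p=/)
<== [dreje/, gotu, nagro, smucraz/, sniprut]
==> keep(k=golisa, v=-215)
<== nil
==> translate(v=6982, u_from=oz, u_to=kg)
<== 158349096367/800000000
==> survey(p=/)
<== [dreje/, gotu, nagro, smucraz/, sniprut]


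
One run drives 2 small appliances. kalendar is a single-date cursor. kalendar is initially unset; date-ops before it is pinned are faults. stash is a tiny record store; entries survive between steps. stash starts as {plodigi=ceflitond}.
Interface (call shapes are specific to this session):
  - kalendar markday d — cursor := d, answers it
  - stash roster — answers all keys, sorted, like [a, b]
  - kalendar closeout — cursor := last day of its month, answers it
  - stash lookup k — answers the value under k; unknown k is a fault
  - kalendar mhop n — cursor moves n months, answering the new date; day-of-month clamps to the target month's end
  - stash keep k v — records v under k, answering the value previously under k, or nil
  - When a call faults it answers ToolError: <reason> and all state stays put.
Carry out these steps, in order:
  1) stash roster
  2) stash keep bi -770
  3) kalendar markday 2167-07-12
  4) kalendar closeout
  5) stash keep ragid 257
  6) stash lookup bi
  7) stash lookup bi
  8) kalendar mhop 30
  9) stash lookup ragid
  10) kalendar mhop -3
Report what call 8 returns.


I try stash roster, → [plodigi].
Now I run stash keep passing k=bi, v=-770, and see nil.
Now I run kalendar markday passing d=2167-07-12, giving 2167-07-12.
Next I call kalendar closeout, and see 2167-07-31.
I try stash keep passing k=ragid, v=257, and observe nil.
I use stash lookup passing k=bi, → -770.
I invoke stash lookup passing k=bi, and get -770.
I try kalendar mhop passing n=30: 2170-01-31.
Now I run stash lookup passing k=ragid, and observe 257.
Next I call kalendar mhop passing n=-3, and observe 2169-10-31.

Answer: 2170-01-31


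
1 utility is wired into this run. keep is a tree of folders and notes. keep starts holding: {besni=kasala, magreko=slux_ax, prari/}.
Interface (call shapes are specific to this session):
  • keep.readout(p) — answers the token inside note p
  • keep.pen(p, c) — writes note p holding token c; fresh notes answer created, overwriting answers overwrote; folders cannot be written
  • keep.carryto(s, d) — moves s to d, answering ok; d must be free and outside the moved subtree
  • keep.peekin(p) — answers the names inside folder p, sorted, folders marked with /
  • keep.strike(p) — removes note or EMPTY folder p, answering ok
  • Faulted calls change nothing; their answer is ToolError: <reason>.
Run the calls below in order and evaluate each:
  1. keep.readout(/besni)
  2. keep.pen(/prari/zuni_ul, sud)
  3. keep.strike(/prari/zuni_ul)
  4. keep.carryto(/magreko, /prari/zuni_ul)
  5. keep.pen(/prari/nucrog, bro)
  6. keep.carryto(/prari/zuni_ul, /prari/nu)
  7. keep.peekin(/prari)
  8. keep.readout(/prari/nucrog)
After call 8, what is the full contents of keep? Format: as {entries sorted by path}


Answer: {besni=kasala, prari/, prari/nu=slux_ax, prari/nucrog=bro}

Derivation:
// 1. readout(/besni) == kasala
// 2. pen(/prari/zuni_ul, sud) == created
// 3. strike(/prari/zuni_ul) == ok
// 4. carryto(/magreko, /prari/zuni_ul) == ok
// 5. pen(/prari/nucrog, bro) == created
// 6. carryto(/prari/zuni_ul, /prari/nu) == ok
// 7. peekin(/prari) == [nu, nucrog]
// 8. readout(/prari/nucrog) == bro


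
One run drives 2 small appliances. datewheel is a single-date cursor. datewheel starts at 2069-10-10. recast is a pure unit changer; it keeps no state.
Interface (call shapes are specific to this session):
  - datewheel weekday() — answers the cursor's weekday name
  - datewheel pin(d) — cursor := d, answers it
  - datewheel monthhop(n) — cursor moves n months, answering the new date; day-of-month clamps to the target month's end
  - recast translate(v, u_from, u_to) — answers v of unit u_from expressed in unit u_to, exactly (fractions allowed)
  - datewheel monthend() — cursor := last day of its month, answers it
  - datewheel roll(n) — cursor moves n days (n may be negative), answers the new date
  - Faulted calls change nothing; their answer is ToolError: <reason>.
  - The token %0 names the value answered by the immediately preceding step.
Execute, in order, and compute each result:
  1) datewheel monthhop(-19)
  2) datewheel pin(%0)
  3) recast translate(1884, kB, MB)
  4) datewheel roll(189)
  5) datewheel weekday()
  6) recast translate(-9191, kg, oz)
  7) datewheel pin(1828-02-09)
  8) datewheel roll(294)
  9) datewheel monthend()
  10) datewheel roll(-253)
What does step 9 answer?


-- datewheel monthhop(n: -19) -> 2068-03-10
-- datewheel pin(d: %0) -> 2068-03-10
-- recast translate(v: 1884, u_from: kB, u_to: MB) -> 471/250
-- datewheel roll(n: 189) -> 2068-09-15
-- datewheel weekday() -> Saturday
-- recast translate(v: -9191, u_from: kg, u_to: oz) -> -2100800000000/6479891
-- datewheel pin(d: 1828-02-09) -> 1828-02-09
-- datewheel roll(n: 294) -> 1828-11-29
-- datewheel monthend() -> 1828-11-30
-- datewheel roll(n: -253) -> 1828-03-22

Answer: 1828-11-30


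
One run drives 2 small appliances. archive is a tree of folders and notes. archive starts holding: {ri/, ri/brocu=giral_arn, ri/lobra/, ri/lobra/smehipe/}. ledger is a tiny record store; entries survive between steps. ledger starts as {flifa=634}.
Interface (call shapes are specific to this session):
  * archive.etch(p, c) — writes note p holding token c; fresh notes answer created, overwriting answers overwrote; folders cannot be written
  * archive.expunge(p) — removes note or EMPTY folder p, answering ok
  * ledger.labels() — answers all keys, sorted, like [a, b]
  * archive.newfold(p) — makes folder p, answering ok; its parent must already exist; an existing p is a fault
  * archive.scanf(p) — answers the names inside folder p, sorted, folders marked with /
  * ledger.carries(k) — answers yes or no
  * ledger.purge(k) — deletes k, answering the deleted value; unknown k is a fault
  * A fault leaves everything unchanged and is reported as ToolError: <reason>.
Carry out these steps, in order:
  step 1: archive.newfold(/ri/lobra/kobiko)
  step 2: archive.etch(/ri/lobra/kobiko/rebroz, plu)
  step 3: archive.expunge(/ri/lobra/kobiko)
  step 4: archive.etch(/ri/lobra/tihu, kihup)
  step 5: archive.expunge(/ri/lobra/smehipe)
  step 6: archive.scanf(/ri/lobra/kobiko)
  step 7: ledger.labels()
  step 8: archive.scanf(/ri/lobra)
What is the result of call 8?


Answer: [kobiko/, tihu]

Derivation:
>>> newfold p→/ri/lobra/kobiko
  ok
>>> etch p→/ri/lobra/kobiko/rebroz c→plu
  created
>>> expunge p→/ri/lobra/kobiko
  ToolError: not empty
>>> etch p→/ri/lobra/tihu c→kihup
  created
>>> expunge p→/ri/lobra/smehipe
  ok
>>> scanf p→/ri/lobra/kobiko
  [rebroz]
>>> labels
  [flifa]
>>> scanf p→/ri/lobra
  [kobiko/, tihu]


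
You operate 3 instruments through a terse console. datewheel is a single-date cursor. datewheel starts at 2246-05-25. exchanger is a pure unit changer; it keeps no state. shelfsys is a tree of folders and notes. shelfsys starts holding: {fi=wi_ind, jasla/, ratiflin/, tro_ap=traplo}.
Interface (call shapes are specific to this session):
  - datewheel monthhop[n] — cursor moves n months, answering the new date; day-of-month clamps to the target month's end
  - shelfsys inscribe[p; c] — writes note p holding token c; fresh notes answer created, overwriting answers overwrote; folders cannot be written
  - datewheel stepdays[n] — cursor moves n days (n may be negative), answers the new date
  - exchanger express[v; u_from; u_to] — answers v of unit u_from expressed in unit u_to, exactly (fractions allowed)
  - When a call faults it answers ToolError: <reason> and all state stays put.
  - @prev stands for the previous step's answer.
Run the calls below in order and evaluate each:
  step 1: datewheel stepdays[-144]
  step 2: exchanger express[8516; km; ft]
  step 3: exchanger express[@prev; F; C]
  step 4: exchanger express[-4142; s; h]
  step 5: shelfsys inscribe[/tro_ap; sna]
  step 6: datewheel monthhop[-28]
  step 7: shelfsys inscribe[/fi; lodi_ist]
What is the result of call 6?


==> datewheel stepdays(-144)
<== 2246-01-01
==> exchanger express(8516, km, ft)
<== 10645000000/381
==> exchanger express(@prev, F, C)
<== 53224939040/3429
==> exchanger express(-4142, s, h)
<== -2071/1800
==> shelfsys inscribe(/tro_ap, sna)
<== overwrote
==> datewheel monthhop(-28)
<== 2243-09-01
==> shelfsys inscribe(/fi, lodi_ist)
<== overwrote

Answer: 2243-09-01


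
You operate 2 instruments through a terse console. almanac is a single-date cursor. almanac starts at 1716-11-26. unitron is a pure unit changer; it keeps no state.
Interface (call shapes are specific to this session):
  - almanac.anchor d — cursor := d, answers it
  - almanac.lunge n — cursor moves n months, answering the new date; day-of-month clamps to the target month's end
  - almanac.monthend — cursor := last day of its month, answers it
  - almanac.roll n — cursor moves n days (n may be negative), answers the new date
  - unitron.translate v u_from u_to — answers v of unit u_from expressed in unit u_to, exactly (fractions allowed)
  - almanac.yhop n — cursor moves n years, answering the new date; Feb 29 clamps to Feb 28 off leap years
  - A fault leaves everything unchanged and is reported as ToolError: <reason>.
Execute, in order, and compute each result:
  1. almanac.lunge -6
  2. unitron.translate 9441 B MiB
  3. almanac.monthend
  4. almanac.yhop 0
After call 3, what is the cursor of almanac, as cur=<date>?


Answer: cur=1716-05-31

Derivation:
% almanac.lunge n: -6
  1716-05-26
% unitron.translate v: 9441 u_from: B u_to: MiB
  9441/1048576
% almanac.monthend
  1716-05-31
% almanac.yhop n: 0
  1716-05-31


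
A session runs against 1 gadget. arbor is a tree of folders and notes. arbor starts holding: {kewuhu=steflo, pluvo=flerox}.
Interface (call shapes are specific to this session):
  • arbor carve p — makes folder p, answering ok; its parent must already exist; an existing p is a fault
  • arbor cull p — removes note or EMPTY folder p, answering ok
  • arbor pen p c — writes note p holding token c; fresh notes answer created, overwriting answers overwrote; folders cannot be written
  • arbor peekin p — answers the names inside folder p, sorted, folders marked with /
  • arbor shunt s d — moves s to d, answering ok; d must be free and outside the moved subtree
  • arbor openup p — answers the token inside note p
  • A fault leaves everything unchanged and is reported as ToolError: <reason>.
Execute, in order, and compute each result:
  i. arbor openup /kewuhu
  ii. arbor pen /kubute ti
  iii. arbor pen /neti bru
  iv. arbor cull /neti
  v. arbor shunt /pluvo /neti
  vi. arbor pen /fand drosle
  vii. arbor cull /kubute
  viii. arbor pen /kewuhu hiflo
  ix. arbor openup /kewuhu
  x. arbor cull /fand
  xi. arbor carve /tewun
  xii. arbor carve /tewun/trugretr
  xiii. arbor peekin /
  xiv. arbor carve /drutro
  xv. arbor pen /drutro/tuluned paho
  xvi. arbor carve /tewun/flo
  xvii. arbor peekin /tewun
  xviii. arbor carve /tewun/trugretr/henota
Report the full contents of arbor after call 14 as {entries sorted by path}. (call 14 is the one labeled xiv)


[in] arbor openup p='/kewuhu'
:: steflo
[in] arbor pen p='/kubute' c='ti'
:: created
[in] arbor pen p='/neti' c='bru'
:: created
[in] arbor cull p='/neti'
:: ok
[in] arbor shunt s='/pluvo' d='/neti'
:: ok
[in] arbor pen p='/fand' c='drosle'
:: created
[in] arbor cull p='/kubute'
:: ok
[in] arbor pen p='/kewuhu' c='hiflo'
:: overwrote
[in] arbor openup p='/kewuhu'
:: hiflo
[in] arbor cull p='/fand'
:: ok
[in] arbor carve p='/tewun'
:: ok
[in] arbor carve p='/tewun/trugretr'
:: ok
[in] arbor peekin p='/'
:: [kewuhu, neti, tewun/]
[in] arbor carve p='/drutro'
:: ok
[in] arbor pen p='/drutro/tuluned' c='paho'
:: created
[in] arbor carve p='/tewun/flo'
:: ok
[in] arbor peekin p='/tewun'
:: [flo/, trugretr/]
[in] arbor carve p='/tewun/trugretr/henota'
:: ok

Answer: {drutro/, kewuhu=hiflo, neti=flerox, tewun/, tewun/trugretr/}


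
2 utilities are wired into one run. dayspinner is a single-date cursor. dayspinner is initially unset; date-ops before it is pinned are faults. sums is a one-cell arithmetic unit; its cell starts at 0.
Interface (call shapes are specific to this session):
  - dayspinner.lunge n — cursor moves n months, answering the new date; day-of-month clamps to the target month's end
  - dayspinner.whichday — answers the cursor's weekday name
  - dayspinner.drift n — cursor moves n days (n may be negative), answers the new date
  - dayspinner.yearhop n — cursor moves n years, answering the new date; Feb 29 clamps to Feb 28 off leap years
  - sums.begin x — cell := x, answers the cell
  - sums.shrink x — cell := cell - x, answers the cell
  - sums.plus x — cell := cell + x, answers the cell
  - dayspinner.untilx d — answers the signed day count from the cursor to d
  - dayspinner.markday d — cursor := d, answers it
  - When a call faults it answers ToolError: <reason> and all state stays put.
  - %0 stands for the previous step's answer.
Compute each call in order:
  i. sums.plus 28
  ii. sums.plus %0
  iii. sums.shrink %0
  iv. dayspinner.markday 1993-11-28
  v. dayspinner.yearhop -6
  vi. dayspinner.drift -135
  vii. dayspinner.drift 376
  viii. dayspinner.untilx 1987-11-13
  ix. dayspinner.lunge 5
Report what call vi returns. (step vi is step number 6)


Answer: 1987-07-16

Derivation:
Using sums.plus on x→28, giving 28.
Then sums.plus on x→%0, giving 56.
I call sums.shrink on x→%0, → 0.
Invoking dayspinner.markday on d→1993-11-28, → 1993-11-28.
I call dayspinner.yearhop on n→-6, and see 1987-11-28.
I run dayspinner.drift on n→-135, yielding 1987-07-16.
I call dayspinner.drift on n→376, and observe 1988-07-26.
Invoking dayspinner.untilx on d→1987-11-13, which returns -256.
I run dayspinner.lunge on n→5, which returns 1988-12-26.


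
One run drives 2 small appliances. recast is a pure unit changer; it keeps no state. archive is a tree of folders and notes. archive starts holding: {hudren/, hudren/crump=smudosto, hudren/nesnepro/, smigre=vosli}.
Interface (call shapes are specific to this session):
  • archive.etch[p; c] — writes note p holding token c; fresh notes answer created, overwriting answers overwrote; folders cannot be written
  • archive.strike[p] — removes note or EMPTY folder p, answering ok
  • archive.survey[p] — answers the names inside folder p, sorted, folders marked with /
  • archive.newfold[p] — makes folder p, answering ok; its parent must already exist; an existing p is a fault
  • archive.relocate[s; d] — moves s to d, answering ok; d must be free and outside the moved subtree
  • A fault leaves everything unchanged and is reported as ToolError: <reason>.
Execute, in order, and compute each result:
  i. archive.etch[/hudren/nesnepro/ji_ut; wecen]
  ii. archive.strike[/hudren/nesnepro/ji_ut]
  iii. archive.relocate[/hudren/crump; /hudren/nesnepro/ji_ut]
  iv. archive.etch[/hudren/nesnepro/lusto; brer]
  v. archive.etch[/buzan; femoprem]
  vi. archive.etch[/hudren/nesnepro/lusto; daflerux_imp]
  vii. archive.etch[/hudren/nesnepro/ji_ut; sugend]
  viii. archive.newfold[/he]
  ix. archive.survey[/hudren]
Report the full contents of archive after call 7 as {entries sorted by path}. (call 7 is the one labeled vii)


Answer: {buzan=femoprem, hudren/, hudren/nesnepro/, hudren/nesnepro/ji_ut=sugend, hudren/nesnepro/lusto=daflerux_imp, smigre=vosli}

Derivation:
>> archive.etch(p→/hudren/nesnepro/ji_ut, c→wecen)
<< created
>> archive.strike(p→/hudren/nesnepro/ji_ut)
<< ok
>> archive.relocate(s→/hudren/crump, d→/hudren/nesnepro/ji_ut)
<< ok
>> archive.etch(p→/hudren/nesnepro/lusto, c→brer)
<< created
>> archive.etch(p→/buzan, c→femoprem)
<< created
>> archive.etch(p→/hudren/nesnepro/lusto, c→daflerux_imp)
<< overwrote
>> archive.etch(p→/hudren/nesnepro/ji_ut, c→sugend)
<< overwrote
>> archive.newfold(p→/he)
<< ok
>> archive.survey(p→/hudren)
<< [nesnepro/]


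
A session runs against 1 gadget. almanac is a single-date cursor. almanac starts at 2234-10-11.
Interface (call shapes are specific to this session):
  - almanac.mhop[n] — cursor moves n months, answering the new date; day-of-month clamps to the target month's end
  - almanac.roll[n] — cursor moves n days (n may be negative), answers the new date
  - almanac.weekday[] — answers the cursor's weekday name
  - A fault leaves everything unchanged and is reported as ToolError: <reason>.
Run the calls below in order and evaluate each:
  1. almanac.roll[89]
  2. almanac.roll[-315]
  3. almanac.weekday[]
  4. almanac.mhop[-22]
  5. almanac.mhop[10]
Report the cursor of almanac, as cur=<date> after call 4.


$ roll n→89
= 2235-01-08
$ roll n→-315
= 2234-02-27
$ weekday
= Thursday
$ mhop n→-22
= 2232-04-27
$ mhop n→10
= 2233-02-27

Answer: cur=2232-04-27


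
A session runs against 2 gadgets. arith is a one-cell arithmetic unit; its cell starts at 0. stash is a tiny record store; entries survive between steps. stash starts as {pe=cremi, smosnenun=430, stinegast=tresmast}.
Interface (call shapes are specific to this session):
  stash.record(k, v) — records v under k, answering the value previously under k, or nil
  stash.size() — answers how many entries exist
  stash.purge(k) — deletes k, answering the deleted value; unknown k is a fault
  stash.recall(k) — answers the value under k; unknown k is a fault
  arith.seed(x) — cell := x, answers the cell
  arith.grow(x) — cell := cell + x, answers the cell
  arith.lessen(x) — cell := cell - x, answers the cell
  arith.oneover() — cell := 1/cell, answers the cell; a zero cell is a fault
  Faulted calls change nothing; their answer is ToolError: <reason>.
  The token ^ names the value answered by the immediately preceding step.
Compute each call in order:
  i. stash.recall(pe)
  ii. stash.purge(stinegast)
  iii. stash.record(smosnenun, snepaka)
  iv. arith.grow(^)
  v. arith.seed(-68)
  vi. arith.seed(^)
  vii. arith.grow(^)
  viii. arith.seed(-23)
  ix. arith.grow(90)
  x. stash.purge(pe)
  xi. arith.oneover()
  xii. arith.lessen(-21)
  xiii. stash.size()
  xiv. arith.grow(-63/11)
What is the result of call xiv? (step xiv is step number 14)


Act: recall[pe]
Obs: cremi
Act: purge[stinegast]
Obs: tresmast
Act: record[smosnenun; snepaka]
Obs: 430
Act: grow[^]
Obs: 430
Act: seed[-68]
Obs: -68
Act: seed[^]
Obs: -68
Act: grow[^]
Obs: -136
Act: seed[-23]
Obs: -23
Act: grow[90]
Obs: 67
Act: purge[pe]
Obs: cremi
Act: oneover[]
Obs: 1/67
Act: lessen[-21]
Obs: 1408/67
Act: size[]
Obs: 1
Act: grow[-63/11]
Obs: 11267/737

Answer: 11267/737


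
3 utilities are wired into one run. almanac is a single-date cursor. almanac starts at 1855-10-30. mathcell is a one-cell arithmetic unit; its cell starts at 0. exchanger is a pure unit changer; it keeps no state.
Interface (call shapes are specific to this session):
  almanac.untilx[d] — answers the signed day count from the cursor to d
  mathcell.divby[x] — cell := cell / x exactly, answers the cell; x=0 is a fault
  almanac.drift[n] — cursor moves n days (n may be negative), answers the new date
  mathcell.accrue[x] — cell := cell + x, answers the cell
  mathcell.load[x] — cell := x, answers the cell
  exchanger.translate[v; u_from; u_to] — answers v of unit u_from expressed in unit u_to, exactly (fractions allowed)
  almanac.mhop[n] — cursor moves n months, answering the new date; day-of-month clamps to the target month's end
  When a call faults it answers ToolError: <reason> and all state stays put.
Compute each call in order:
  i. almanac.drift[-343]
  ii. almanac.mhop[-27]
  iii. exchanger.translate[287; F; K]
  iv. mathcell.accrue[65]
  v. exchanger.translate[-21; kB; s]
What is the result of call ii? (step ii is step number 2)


~$ almanac.drift n='-343'
= 1854-11-21
~$ almanac.mhop n='-27'
= 1852-08-21
~$ exchanger.translate v='287' u_from='F' u_to='K'
= 24889/60
~$ mathcell.accrue x='65'
= 65
~$ exchanger.translate v='-21' u_from='kB' u_to='s'
= ToolError: incompatible units

Answer: 1852-08-21


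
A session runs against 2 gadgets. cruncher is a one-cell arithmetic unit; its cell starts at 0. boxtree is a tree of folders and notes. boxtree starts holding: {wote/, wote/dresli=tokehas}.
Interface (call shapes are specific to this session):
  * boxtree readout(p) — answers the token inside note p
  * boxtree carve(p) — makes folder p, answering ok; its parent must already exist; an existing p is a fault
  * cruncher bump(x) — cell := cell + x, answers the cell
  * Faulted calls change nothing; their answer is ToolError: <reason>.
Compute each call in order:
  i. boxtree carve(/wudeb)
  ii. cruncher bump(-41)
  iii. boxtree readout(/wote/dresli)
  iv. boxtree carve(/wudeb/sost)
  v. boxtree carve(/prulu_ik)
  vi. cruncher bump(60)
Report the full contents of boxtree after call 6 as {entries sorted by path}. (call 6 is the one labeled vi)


! boxtree carve(p→/wudeb) : ok
! cruncher bump(x→-41) : -41
! boxtree readout(p→/wote/dresli) : tokehas
! boxtree carve(p→/wudeb/sost) : ok
! boxtree carve(p→/prulu_ik) : ok
! cruncher bump(x→60) : 19

Answer: {prulu_ik/, wote/, wote/dresli=tokehas, wudeb/, wudeb/sost/}


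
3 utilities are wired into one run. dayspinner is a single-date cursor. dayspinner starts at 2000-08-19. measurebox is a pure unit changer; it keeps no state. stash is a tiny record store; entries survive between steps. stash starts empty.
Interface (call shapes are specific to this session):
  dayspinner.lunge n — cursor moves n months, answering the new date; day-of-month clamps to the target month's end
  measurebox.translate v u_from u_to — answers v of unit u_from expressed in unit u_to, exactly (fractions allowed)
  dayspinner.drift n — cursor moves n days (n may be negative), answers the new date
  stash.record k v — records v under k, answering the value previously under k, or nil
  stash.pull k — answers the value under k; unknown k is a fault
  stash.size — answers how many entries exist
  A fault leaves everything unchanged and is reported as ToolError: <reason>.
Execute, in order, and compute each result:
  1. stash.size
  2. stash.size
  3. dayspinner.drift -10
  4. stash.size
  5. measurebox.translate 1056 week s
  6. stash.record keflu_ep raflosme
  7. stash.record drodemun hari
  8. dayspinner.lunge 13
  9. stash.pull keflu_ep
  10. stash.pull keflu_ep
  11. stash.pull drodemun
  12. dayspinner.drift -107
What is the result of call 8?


Answer: 2001-09-09

Derivation:
# 1. size() -> 0
# 2. size() -> 0
# 3. drift(-10) -> 2000-08-09
# 4. size() -> 0
# 5. translate(1056, week, s) -> 638668800
# 6. record(keflu_ep, raflosme) -> nil
# 7. record(drodemun, hari) -> nil
# 8. lunge(13) -> 2001-09-09
# 9. pull(keflu_ep) -> raflosme
# 10. pull(keflu_ep) -> raflosme
# 11. pull(drodemun) -> hari
# 12. drift(-107) -> 2001-05-25


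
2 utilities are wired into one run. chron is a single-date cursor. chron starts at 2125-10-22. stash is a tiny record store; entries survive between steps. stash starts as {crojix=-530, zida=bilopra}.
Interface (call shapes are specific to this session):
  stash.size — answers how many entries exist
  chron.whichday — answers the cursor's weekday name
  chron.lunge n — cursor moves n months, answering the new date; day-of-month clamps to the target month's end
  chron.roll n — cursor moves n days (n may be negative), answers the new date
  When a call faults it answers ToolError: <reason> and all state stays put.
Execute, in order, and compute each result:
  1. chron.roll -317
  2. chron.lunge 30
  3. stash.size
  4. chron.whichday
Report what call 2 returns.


Answer: 2127-06-09

Derivation:
CALL chron.roll[-317]
RET  2124-12-09
CALL chron.lunge[30]
RET  2127-06-09
CALL stash.size[]
RET  2
CALL chron.whichday[]
RET  Monday


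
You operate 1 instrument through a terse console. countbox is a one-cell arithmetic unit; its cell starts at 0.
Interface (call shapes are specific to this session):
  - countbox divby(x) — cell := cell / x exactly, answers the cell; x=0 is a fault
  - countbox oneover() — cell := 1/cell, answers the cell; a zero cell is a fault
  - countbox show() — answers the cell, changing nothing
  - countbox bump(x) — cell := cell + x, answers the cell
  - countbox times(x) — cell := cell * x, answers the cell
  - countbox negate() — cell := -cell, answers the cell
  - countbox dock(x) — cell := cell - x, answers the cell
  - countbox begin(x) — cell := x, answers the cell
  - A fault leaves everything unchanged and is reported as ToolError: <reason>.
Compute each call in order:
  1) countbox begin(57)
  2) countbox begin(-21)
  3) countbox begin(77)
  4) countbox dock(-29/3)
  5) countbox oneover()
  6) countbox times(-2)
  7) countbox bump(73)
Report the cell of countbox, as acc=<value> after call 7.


Answer: acc=9487/130

Derivation:
==> countbox begin(x='57')
<== 57
==> countbox begin(x='-21')
<== -21
==> countbox begin(x='77')
<== 77
==> countbox dock(x='-29/3')
<== 260/3
==> countbox oneover()
<== 3/260
==> countbox times(x='-2')
<== -3/130
==> countbox bump(x='73')
<== 9487/130


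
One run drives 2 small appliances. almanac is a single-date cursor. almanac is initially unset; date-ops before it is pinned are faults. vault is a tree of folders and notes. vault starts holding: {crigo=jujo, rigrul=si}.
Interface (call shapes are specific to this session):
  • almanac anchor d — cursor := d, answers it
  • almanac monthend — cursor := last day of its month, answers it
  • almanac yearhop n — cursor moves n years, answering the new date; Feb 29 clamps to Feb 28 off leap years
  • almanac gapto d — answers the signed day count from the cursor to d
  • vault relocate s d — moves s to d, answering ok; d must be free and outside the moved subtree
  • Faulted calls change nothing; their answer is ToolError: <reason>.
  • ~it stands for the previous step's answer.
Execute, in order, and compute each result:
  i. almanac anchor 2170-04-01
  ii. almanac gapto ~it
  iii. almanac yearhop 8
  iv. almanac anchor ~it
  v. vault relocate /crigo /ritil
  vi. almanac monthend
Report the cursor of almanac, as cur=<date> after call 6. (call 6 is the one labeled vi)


>> almanac anchor(2170-04-01)
<< 2170-04-01
>> almanac gapto(~it)
<< 0
>> almanac yearhop(8)
<< 2178-04-01
>> almanac anchor(~it)
<< 2178-04-01
>> vault relocate(/crigo, /ritil)
<< ok
>> almanac monthend()
<< 2178-04-30

Answer: cur=2178-04-30


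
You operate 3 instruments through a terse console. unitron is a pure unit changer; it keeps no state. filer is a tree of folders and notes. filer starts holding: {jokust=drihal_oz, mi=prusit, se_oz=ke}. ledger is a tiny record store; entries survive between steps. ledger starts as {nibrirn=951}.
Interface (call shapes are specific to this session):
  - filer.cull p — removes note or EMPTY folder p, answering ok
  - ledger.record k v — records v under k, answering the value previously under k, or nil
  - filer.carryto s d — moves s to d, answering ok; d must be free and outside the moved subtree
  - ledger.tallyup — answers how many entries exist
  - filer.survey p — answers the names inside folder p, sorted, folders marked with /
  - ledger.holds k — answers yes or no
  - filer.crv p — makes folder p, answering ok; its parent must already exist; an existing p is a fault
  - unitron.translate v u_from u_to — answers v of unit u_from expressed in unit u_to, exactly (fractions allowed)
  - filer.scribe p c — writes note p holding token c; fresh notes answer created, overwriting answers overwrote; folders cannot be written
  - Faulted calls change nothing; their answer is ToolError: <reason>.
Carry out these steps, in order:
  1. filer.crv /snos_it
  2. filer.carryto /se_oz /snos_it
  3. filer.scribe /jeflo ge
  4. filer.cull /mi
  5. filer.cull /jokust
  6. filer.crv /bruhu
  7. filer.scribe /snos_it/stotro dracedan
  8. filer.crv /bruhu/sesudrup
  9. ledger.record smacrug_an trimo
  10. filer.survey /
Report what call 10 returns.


Answer: [bruhu/, jeflo, se_oz, snos_it/]

Derivation:
>> filer.crv(p→/snos_it)
<< ok
>> filer.carryto(s→/se_oz, d→/snos_it)
<< ToolError: exists
>> filer.scribe(p→/jeflo, c→ge)
<< created
>> filer.cull(p→/mi)
<< ok
>> filer.cull(p→/jokust)
<< ok
>> filer.crv(p→/bruhu)
<< ok
>> filer.scribe(p→/snos_it/stotro, c→dracedan)
<< created
>> filer.crv(p→/bruhu/sesudrup)
<< ok
>> ledger.record(k→smacrug_an, v→trimo)
<< nil
>> filer.survey(p→/)
<< [bruhu/, jeflo, se_oz, snos_it/]


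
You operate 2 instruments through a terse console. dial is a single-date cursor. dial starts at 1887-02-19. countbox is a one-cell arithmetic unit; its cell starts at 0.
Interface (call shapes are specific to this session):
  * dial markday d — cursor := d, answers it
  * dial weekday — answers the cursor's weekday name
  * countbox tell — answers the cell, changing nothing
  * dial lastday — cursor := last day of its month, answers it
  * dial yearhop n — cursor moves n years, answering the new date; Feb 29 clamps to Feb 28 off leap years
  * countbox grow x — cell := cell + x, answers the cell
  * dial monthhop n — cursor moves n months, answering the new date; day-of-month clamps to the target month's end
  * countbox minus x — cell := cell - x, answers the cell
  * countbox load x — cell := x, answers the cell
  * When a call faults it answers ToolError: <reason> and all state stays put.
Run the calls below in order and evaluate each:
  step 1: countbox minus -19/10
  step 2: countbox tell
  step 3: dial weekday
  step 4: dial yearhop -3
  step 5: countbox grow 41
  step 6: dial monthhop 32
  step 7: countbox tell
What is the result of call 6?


~$ countbox minus x=-19/10
:: 19/10
~$ countbox tell
:: 19/10
~$ dial weekday
:: Saturday
~$ dial yearhop n=-3
:: 1884-02-19
~$ countbox grow x=41
:: 429/10
~$ dial monthhop n=32
:: 1886-10-19
~$ countbox tell
:: 429/10

Answer: 1886-10-19


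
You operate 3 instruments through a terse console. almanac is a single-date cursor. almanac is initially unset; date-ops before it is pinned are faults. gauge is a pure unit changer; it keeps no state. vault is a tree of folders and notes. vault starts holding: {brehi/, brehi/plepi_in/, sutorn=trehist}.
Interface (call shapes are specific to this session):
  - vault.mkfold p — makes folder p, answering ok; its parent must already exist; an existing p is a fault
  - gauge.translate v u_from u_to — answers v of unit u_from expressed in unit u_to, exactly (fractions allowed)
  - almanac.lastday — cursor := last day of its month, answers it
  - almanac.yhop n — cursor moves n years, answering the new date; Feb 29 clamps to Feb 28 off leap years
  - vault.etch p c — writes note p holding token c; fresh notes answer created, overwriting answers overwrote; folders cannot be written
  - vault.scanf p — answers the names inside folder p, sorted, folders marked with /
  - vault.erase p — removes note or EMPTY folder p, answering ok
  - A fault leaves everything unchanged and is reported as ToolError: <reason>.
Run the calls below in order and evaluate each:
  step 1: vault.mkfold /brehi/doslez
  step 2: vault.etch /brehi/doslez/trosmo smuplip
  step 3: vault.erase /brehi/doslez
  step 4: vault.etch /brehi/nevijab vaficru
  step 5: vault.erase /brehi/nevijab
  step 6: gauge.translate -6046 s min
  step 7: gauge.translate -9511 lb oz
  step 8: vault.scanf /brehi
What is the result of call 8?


Answer: [doslez/, plepi_in/]

Derivation:
> vault.mkfold p='/brehi/doslez'
[out] ok
> vault.etch p='/brehi/doslez/trosmo' c='smuplip'
[out] created
> vault.erase p='/brehi/doslez'
[out] ToolError: not empty
> vault.etch p='/brehi/nevijab' c='vaficru'
[out] created
> vault.erase p='/brehi/nevijab'
[out] ok
> gauge.translate v='-6046' u_from='s' u_to='min'
[out] -3023/30
> gauge.translate v='-9511' u_from='lb' u_to='oz'
[out] -152176
> vault.scanf p='/brehi'
[out] [doslez/, plepi_in/]


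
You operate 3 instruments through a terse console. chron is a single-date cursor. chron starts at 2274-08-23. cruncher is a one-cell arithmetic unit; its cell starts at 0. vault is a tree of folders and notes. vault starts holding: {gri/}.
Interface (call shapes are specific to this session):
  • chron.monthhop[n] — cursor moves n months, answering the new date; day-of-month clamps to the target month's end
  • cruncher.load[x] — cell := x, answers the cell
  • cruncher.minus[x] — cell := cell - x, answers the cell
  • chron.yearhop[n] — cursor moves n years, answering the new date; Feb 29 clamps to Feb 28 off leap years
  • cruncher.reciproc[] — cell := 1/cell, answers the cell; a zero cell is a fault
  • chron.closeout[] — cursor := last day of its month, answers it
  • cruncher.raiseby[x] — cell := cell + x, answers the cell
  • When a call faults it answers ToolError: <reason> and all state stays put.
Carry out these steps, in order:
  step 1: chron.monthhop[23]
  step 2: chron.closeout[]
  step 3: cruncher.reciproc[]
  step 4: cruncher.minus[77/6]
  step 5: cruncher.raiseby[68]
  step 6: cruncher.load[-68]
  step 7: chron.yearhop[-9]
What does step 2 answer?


Answer: 2276-07-31

Derivation:
// 1. monthhop(n→23) : 2276-07-23
// 2. closeout() : 2276-07-31
// 3. reciproc() : ToolError: reciprocal of zero
// 4. minus(x→77/6) : -77/6
// 5. raiseby(x→68) : 331/6
// 6. load(x→-68) : -68
// 7. yearhop(n→-9) : 2267-07-31


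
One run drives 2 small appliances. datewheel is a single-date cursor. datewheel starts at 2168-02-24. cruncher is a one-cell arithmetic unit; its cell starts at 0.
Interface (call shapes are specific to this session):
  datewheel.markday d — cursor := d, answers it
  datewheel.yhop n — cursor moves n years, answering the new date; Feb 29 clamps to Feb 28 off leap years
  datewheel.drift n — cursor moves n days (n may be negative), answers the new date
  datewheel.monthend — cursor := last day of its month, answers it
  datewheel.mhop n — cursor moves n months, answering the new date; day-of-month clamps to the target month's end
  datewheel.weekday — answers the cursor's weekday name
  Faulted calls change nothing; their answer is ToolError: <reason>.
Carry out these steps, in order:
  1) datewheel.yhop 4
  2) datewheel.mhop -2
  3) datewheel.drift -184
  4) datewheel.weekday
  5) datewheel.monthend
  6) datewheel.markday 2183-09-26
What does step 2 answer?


;; yhop(n=4) -> 2172-02-24
;; mhop(n=-2) -> 2171-12-24
;; drift(n=-184) -> 2171-06-23
;; weekday() -> Sunday
;; monthend() -> 2171-06-30
;; markday(d=2183-09-26) -> 2183-09-26

Answer: 2171-12-24


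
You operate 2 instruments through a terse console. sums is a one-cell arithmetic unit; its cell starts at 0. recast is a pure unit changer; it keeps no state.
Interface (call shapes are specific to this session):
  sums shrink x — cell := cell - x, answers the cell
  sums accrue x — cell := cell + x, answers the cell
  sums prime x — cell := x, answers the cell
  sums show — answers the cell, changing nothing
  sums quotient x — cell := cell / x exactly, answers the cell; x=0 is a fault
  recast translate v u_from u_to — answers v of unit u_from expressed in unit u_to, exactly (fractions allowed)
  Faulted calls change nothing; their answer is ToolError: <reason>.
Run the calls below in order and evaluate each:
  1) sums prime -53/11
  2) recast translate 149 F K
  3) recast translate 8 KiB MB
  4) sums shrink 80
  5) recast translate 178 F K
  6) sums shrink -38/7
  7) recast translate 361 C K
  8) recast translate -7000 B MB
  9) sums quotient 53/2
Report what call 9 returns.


CALL sums prime[x='-53/11']
RET  -53/11
CALL recast translate[v='149'; u_from='F'; u_to='K']
RET  6763/20
CALL recast translate[v='8'; u_from='KiB'; u_to='MB']
RET  128/15625
CALL sums shrink[x='80']
RET  -933/11
CALL recast translate[v='178'; u_from='F'; u_to='K']
RET  63767/180
CALL sums shrink[x='-38/7']
RET  -6113/77
CALL recast translate[v='361'; u_from='C'; u_to='K']
RET  12683/20
CALL recast translate[v='-7000'; u_from='B'; u_to='MB']
RET  -7/1000
CALL sums quotient[x='53/2']
RET  -12226/4081

Answer: -12226/4081


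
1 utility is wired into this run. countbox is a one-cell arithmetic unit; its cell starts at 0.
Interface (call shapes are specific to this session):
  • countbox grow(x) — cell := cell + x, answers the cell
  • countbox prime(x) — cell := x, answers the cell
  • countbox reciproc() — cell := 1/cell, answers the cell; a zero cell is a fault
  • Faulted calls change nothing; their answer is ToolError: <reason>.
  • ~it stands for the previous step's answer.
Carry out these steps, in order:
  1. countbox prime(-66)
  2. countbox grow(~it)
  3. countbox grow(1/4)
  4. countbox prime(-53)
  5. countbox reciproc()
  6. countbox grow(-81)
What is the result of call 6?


Using countbox prime using -66, and observe -66.
I invoke countbox grow using ~it, — result: -132.
Then countbox grow using 1/4, → -527/4.
Using countbox prime using -53, — result: -53.
Calling countbox reciproc(), → -1/53.
I use countbox grow using -81, → -4294/53.

Answer: -4294/53


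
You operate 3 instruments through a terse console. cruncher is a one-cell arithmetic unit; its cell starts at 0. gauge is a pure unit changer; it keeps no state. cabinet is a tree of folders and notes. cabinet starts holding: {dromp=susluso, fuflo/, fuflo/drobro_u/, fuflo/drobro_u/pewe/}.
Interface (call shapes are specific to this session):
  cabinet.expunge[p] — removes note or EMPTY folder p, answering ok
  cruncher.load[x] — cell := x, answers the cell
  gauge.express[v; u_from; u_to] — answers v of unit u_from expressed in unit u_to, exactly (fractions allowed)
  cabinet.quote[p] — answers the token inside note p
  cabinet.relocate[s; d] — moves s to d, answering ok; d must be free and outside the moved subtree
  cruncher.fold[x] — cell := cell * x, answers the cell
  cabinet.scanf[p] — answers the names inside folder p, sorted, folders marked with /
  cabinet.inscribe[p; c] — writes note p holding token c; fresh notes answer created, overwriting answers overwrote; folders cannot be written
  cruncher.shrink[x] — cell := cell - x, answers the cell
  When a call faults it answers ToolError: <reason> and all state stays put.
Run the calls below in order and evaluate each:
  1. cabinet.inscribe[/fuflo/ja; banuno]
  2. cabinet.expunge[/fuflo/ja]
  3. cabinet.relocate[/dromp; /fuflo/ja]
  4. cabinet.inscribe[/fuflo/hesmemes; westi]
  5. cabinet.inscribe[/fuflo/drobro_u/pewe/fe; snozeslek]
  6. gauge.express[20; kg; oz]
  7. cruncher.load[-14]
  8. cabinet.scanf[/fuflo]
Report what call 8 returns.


==> cabinet.inscribe(p→/fuflo/ja, c→banuno)
<== created
==> cabinet.expunge(p→/fuflo/ja)
<== ok
==> cabinet.relocate(s→/dromp, d→/fuflo/ja)
<== ok
==> cabinet.inscribe(p→/fuflo/hesmemes, c→westi)
<== created
==> cabinet.inscribe(p→/fuflo/drobro_u/pewe/fe, c→snozeslek)
<== created
==> gauge.express(v→20, u_from→kg, u_to→oz)
<== 32000000000/45359237
==> cruncher.load(x→-14)
<== -14
==> cabinet.scanf(p→/fuflo)
<== [drobro_u/, hesmemes, ja]

Answer: [drobro_u/, hesmemes, ja]
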